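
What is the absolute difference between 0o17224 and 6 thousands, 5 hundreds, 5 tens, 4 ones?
Convert 0o17224 (octal) → 1×4096 + 7×512 + 2×64 + 2×8 + 4 = 7828 (decimal)
Convert 6 thousands, 5 hundreds, 5 tens, 4 ones (place-value notation) → 6×1000 + 5×100 + 5×10 + 4 = 6554 (decimal)
Compute |7828 - 6554| = 1274
1274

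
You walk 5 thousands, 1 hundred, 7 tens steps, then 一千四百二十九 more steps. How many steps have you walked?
Convert 5 thousands, 1 hundred, 7 tens (place-value notation) → 5×1000 + 1×100 + 7×10 = 5170 (decimal)
Convert 一千四百二十九 (Chinese numeral) → 1×1000 + 4×100 + 2×10 + 9 = 1429 (decimal)
Compute 5170 + 1429 = 6599
6599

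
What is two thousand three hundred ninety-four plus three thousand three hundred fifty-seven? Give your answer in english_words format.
Convert two thousand three hundred ninety-four (English words) → 2×1000 + 3×100 + 94 = 2394 (decimal)
Convert three thousand three hundred fifty-seven (English words) → 3×1000 + 3×100 + 57 = 3357 (decimal)
Compute 2394 + 3357 = 5751
Convert 5751 (decimal) → 5751 = 5×1000 + 7×100 + 51 → five thousand seven hundred fifty-one (English words)
five thousand seven hundred fifty-one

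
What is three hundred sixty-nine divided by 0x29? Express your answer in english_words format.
Convert three hundred sixty-nine (English words) → 3×100 + 69 = 369 (decimal)
Convert 0x29 (hexadecimal) → 2×16 + 9 = 41 (decimal)
Compute 369 ÷ 41 = 9
Convert 9 (decimal) → nine (English words)
nine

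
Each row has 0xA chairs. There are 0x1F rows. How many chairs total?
Convert 0xA (hexadecimal) → 10 (decimal)
Convert 0x1F (hexadecimal) → 1×16 + 15 = 31 (decimal)
Compute 10 × 31 = 310
310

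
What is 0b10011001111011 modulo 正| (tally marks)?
Convert 0b10011001111011 (binary) → 8192 + 1024 + 512 + 64 + 32 + 16 + 8 + 2 + 1 = 9851 (decimal)
Convert 正| (tally marks) → 5 + 1 = 6 (decimal)
Compute 9851 mod 6 = 5
5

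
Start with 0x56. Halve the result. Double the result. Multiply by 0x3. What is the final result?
Convert 0x56 (hexadecimal) → 5×16 + 6 = 86 (decimal)
Start: 86
86 ÷ 2 = 43
43 × 2 = 86
Convert 0x3 (hexadecimal) → 3 (decimal)
86 × 3 = 258
258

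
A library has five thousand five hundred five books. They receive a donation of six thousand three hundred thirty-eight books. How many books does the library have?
Convert five thousand five hundred five (English words) → 5×1000 + 5×100 + 5 = 5505 (decimal)
Convert six thousand three hundred thirty-eight (English words) → 6×1000 + 3×100 + 38 = 6338 (decimal)
Compute 5505 + 6338 = 11843
11843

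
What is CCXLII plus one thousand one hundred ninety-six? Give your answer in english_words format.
Convert CCXLII (Roman numeral) → 100 + 100 + 40 + 1 + 1 = 242 (decimal)
Convert one thousand one hundred ninety-six (English words) → 1×1000 + 1×100 + 96 = 1196 (decimal)
Compute 242 + 1196 = 1438
Convert 1438 (decimal) → 1438 = 1×1000 + 4×100 + 38 → one thousand four hundred thirty-eight (English words)
one thousand four hundred thirty-eight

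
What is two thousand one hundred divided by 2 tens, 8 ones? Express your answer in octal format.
Convert two thousand one hundred (English words) → 2×1000 + 1×100 = 2100 (decimal)
Convert 2 tens, 8 ones (place-value notation) → 2×10 + 8 = 28 (decimal)
Compute 2100 ÷ 28 = 75
Convert 75 (decimal) → 75 = 1×64 + 1×8 + 3 → 0o113 (octal)
0o113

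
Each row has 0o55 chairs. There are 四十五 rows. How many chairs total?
Convert 0o55 (octal) → 5×8 + 5 = 45 (decimal)
Convert 四十五 (Chinese numeral) → 4×10 + 5 = 45 (decimal)
Compute 45 × 45 = 2025
2025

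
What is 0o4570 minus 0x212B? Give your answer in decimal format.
Convert 0o4570 (octal) → 4×512 + 5×64 + 7×8 = 2424 (decimal)
Convert 0x212B (hexadecimal) → 2×4096 + 1×256 + 2×16 + 11 = 8491 (decimal)
Compute 2424 - 8491 = -6067
-6067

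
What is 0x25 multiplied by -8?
Convert 0x25 (hexadecimal) → 2×16 + 5 = 37 (decimal)
Compute 37 × -8 = -296
-296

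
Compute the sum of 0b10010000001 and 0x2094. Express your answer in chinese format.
Convert 0b10010000001 (binary) → 1024 + 128 + 1 = 1153 (decimal)
Convert 0x2094 (hexadecimal) → 2×4096 + 9×16 + 4 = 8340 (decimal)
Compute 1153 + 8340 = 9493
Convert 9493 (decimal) → 9493 = 9×1000 + 4×100 + 9×10 + 3 → 九千四百九十三 (Chinese numeral)
九千四百九十三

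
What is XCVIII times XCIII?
Convert XCVIII (Roman numeral) → 90 + 5 + 1 + 1 + 1 = 98 (decimal)
Convert XCIII (Roman numeral) → 90 + 1 + 1 + 1 = 93 (decimal)
Compute 98 × 93 = 9114
9114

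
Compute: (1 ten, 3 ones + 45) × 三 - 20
Convert 1 ten, 3 ones (place-value notation) → 1×10 + 3 = 13 (decimal)
Convert 三 (Chinese numeral) → 3 (decimal)
Expression in decimal: (13 + 45) × 3 - 20
Parentheses first: 13 + 45 = 58
Multiply: 58 × 3 = 174
Subtract: 174 - 20 = 154
154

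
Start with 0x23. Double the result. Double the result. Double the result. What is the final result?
Convert 0x23 (hexadecimal) → 2×16 + 3 = 35 (decimal)
Start: 35
35 × 2 = 70
70 × 2 = 140
140 × 2 = 280
280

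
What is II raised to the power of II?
Convert II (Roman numeral) → 1 + 1 = 2 (decimal)
Convert II (Roman numeral) → 1 + 1 = 2 (decimal)
Compute 2 ^ 2 = 4
4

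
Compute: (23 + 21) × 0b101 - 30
Convert 0b101 (binary) → 4 + 1 = 5 (decimal)
Expression in decimal: (23 + 21) × 5 - 30
Parentheses first: 23 + 21 = 44
Multiply: 44 × 5 = 220
Subtract: 220 - 30 = 190
190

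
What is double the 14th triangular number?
The 14th triangular number = 14×15/2 = 105
Compute 105 × 2 = 210
210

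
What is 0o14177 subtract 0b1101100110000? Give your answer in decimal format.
Convert 0o14177 (octal) → 1×4096 + 4×512 + 1×64 + 7×8 + 7 = 6271 (decimal)
Convert 0b1101100110000 (binary) → 4096 + 2048 + 512 + 256 + 32 + 16 = 6960 (decimal)
Compute 6271 - 6960 = -689
-689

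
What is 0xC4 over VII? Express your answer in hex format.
Convert 0xC4 (hexadecimal) → 12×16 + 4 = 196 (decimal)
Convert VII (Roman numeral) → 5 + 1 + 1 = 7 (decimal)
Compute 196 ÷ 7 = 28
Convert 28 (decimal) → 28 = 1×16 + 12 → 0x1C (hexadecimal)
0x1C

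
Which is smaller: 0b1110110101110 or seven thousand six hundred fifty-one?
Convert 0b1110110101110 (binary) → 4096 + 2048 + 1024 + 256 + 128 + 32 + 8 + 4 + 2 = 7598 (decimal)
Convert seven thousand six hundred fifty-one (English words) → 7×1000 + 6×100 + 51 = 7651 (decimal)
Compare 7598 vs 7651: smaller = 7598
7598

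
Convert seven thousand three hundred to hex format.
Convert seven thousand three hundred (English words) → 7×1000 + 3×100 = 7300 (decimal)
Convert 7300 (decimal) → 7300 = 1×4096 + 12×256 + 8×16 + 4 → 0x1C84 (hexadecimal)
0x1C84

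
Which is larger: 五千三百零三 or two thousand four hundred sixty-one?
Convert 五千三百零三 (Chinese numeral) → 5×1000 + 3×100 + 3 = 5303 (decimal)
Convert two thousand four hundred sixty-one (English words) → 2×1000 + 4×100 + 61 = 2461 (decimal)
Compare 5303 vs 2461: larger = 5303
5303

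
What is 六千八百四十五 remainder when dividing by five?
Convert 六千八百四十五 (Chinese numeral) → 6×1000 + 8×100 + 4×10 + 5 = 6845 (decimal)
Convert five (English words) → 5 (decimal)
Compute 6845 mod 5 = 0
0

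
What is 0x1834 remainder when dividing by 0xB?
Convert 0x1834 (hexadecimal) → 1×4096 + 8×256 + 3×16 + 4 = 6196 (decimal)
Convert 0xB (hexadecimal) → 11 (decimal)
Compute 6196 mod 11 = 3
3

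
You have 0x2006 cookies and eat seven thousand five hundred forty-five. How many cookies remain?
Convert 0x2006 (hexadecimal) → 2×4096 + 6 = 8198 (decimal)
Convert seven thousand five hundred forty-five (English words) → 7×1000 + 5×100 + 45 = 7545 (decimal)
Compute 8198 - 7545 = 653
653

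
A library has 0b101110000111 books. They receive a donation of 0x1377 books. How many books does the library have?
Convert 0b101110000111 (binary) → 2048 + 512 + 256 + 128 + 4 + 2 + 1 = 2951 (decimal)
Convert 0x1377 (hexadecimal) → 1×4096 + 3×256 + 7×16 + 7 = 4983 (decimal)
Compute 2951 + 4983 = 7934
7934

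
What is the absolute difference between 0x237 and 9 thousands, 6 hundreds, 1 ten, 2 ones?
Convert 0x237 (hexadecimal) → 2×256 + 3×16 + 7 = 567 (decimal)
Convert 9 thousands, 6 hundreds, 1 ten, 2 ones (place-value notation) → 9×1000 + 6×100 + 1×10 + 2 = 9612 (decimal)
Compute |567 - 9612| = 9045
9045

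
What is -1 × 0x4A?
Convert 0x4A (hexadecimal) → 4×16 + 10 = 74 (decimal)
Compute -1 × 74 = -74
-74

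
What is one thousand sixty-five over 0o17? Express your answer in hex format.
Convert one thousand sixty-five (English words) → 1×1000 + 65 = 1065 (decimal)
Convert 0o17 (octal) → 1×8 + 7 = 15 (decimal)
Compute 1065 ÷ 15 = 71
Convert 71 (decimal) → 71 = 4×16 + 7 → 0x47 (hexadecimal)
0x47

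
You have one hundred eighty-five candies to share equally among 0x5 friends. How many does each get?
Convert one hundred eighty-five (English words) → 1×100 + 85 = 185 (decimal)
Convert 0x5 (hexadecimal) → 5 (decimal)
Compute 185 ÷ 5 = 37
37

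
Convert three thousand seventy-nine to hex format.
Convert three thousand seventy-nine (English words) → 3×1000 + 79 = 3079 (decimal)
Convert 3079 (decimal) → 3079 = 12×256 + 7 → 0xC07 (hexadecimal)
0xC07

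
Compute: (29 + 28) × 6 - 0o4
Convert 0o4 (octal) → 4 (decimal)
Expression in decimal: (29 + 28) × 6 - 4
Parentheses first: 29 + 28 = 57
Multiply: 57 × 6 = 342
Subtract: 342 - 4 = 338
338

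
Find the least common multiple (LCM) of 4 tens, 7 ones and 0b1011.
Convert 4 tens, 7 ones (place-value notation) → 4×10 + 7 = 47 (decimal)
Convert 0b1011 (binary) → 8 + 2 + 1 = 11 (decimal)
Compute lcm(47, 11) = 517
517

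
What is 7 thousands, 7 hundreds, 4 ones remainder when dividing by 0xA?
Convert 7 thousands, 7 hundreds, 4 ones (place-value notation) → 7×1000 + 7×100 + 4 = 7704 (decimal)
Convert 0xA (hexadecimal) → 10 (decimal)
Compute 7704 mod 10 = 4
4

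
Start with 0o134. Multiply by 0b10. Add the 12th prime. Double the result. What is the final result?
Convert 0o134 (octal) → 1×64 + 3×8 + 4 = 92 (decimal)
Start: 92
Convert 0b10 (binary) → 2 (decimal)
92 × 2 = 184
Convert the 12th prime (prime index) → 37 (decimal)
184 + 37 = 221
221 × 2 = 442
442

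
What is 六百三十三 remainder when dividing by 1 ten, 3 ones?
Convert 六百三十三 (Chinese numeral) → 6×100 + 3×10 + 3 = 633 (decimal)
Convert 1 ten, 3 ones (place-value notation) → 1×10 + 3 = 13 (decimal)
Compute 633 mod 13 = 9
9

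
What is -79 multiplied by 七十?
Convert 七十 (Chinese numeral) → 7×10 = 70 (decimal)
Compute -79 × 70 = -5530
-5530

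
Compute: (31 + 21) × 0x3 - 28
Convert 0x3 (hexadecimal) → 3 (decimal)
Expression in decimal: (31 + 21) × 3 - 28
Parentheses first: 31 + 21 = 52
Multiply: 52 × 3 = 156
Subtract: 156 - 28 = 128
128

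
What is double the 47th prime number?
The 47th prime number = 211
Compute 211 × 2 = 422
422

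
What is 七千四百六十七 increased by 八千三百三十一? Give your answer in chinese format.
Convert 七千四百六十七 (Chinese numeral) → 7×1000 + 4×100 + 6×10 + 7 = 7467 (decimal)
Convert 八千三百三十一 (Chinese numeral) → 8×1000 + 3×100 + 3×10 + 1 = 8331 (decimal)
Compute 7467 + 8331 = 15798
Convert 15798 (decimal) → 15798 = 1×10000 + 5×1000 + 7×100 + 9×10 + 8 → 一万五千七百九十八 (Chinese numeral)
一万五千七百九十八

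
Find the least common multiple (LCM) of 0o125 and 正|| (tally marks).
Convert 0o125 (octal) → 1×64 + 2×8 + 5 = 85 (decimal)
Convert 正|| (tally marks) → 5 + 2 = 7 (decimal)
Compute lcm(85, 7) = 595
595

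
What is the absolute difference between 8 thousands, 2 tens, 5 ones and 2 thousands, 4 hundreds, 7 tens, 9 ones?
Convert 8 thousands, 2 tens, 5 ones (place-value notation) → 8×1000 + 2×10 + 5 = 8025 (decimal)
Convert 2 thousands, 4 hundreds, 7 tens, 9 ones (place-value notation) → 2×1000 + 4×100 + 7×10 + 9 = 2479 (decimal)
Compute |8025 - 2479| = 5546
5546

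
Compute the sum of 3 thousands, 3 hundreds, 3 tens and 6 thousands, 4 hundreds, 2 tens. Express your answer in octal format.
Convert 3 thousands, 3 hundreds, 3 tens (place-value notation) → 3×1000 + 3×100 + 3×10 = 3330 (decimal)
Convert 6 thousands, 4 hundreds, 2 tens (place-value notation) → 6×1000 + 4×100 + 2×10 = 6420 (decimal)
Compute 3330 + 6420 = 9750
Convert 9750 (decimal) → 9750 = 2×4096 + 3×512 + 2×8 + 6 → 0o23026 (octal)
0o23026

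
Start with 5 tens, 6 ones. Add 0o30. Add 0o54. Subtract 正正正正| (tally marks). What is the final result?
Convert 5 tens, 6 ones (place-value notation) → 5×10 + 6 = 56 (decimal)
Start: 56
Convert 0o30 (octal) → 3×8 = 24 (decimal)
56 + 24 = 80
Convert 0o54 (octal) → 5×8 + 4 = 44 (decimal)
80 + 44 = 124
Convert 正正正正| (tally marks) → 5 + 5 + 5 + 5 + 1 = 21 (decimal)
124 - 21 = 103
103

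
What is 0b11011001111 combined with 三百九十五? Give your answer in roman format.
Convert 0b11011001111 (binary) → 1024 + 512 + 128 + 64 + 8 + 4 + 2 + 1 = 1743 (decimal)
Convert 三百九十五 (Chinese numeral) → 3×100 + 9×10 + 5 = 395 (decimal)
Compute 1743 + 395 = 2138
Convert 2138 (decimal) → 2138 = 1000 + 1000 + 100 + 10 + 10 + 10 + 5 + 1 + 1 + 1 → MMCXXXVIII (Roman numeral)
MMCXXXVIII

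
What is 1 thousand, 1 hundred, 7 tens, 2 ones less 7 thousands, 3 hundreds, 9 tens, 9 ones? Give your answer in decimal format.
Convert 1 thousand, 1 hundred, 7 tens, 2 ones (place-value notation) → 1×1000 + 1×100 + 7×10 + 2 = 1172 (decimal)
Convert 7 thousands, 3 hundreds, 9 tens, 9 ones (place-value notation) → 7×1000 + 3×100 + 9×10 + 9 = 7399 (decimal)
Compute 1172 - 7399 = -6227
-6227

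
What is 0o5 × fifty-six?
Convert 0o5 (octal) → 5 (decimal)
Convert fifty-six (English words) → 56 (decimal)
Compute 5 × 56 = 280
280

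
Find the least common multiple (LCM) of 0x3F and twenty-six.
Convert 0x3F (hexadecimal) → 3×16 + 15 = 63 (decimal)
Convert twenty-six (English words) → 26 (decimal)
Compute lcm(63, 26) = 1638
1638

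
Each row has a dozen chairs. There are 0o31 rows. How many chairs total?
Convert a dozen (colloquial) → 12 (decimal)
Convert 0o31 (octal) → 3×8 + 1 = 25 (decimal)
Compute 12 × 25 = 300
300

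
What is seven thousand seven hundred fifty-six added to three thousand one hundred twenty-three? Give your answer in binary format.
Convert seven thousand seven hundred fifty-six (English words) → 7×1000 + 7×100 + 56 = 7756 (decimal)
Convert three thousand one hundred twenty-three (English words) → 3×1000 + 1×100 + 23 = 3123 (decimal)
Compute 7756 + 3123 = 10879
Convert 10879 (decimal) → 10879 = 8192 + 2048 + 512 + 64 + 32 + 16 + 8 + 4 + 2 + 1 → 0b10101001111111 (binary)
0b10101001111111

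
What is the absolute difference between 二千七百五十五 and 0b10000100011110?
Convert 二千七百五十五 (Chinese numeral) → 2×1000 + 7×100 + 5×10 + 5 = 2755 (decimal)
Convert 0b10000100011110 (binary) → 8192 + 256 + 16 + 8 + 4 + 2 = 8478 (decimal)
Compute |2755 - 8478| = 5723
5723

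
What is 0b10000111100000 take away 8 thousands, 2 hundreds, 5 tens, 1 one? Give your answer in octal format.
Convert 0b10000111100000 (binary) → 8192 + 256 + 128 + 64 + 32 = 8672 (decimal)
Convert 8 thousands, 2 hundreds, 5 tens, 1 one (place-value notation) → 8×1000 + 2×100 + 5×10 + 1 = 8251 (decimal)
Compute 8672 - 8251 = 421
Convert 421 (decimal) → 421 = 6×64 + 4×8 + 5 → 0o645 (octal)
0o645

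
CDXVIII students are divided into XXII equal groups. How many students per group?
Convert CDXVIII (Roman numeral) → 400 + 10 + 5 + 1 + 1 + 1 = 418 (decimal)
Convert XXII (Roman numeral) → 10 + 10 + 1 + 1 = 22 (decimal)
Compute 418 ÷ 22 = 19
19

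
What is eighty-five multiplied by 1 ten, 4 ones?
Convert eighty-five (English words) → 85 (decimal)
Convert 1 ten, 4 ones (place-value notation) → 1×10 + 4 = 14 (decimal)
Compute 85 × 14 = 1190
1190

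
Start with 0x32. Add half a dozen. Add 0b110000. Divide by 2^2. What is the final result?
Convert 0x32 (hexadecimal) → 3×16 + 2 = 50 (decimal)
Start: 50
Convert half a dozen (colloquial) → 6 (decimal)
50 + 6 = 56
Convert 0b110000 (binary) → 32 + 16 = 48 (decimal)
56 + 48 = 104
Convert 2^2 (power) → 4 (decimal)
104 ÷ 4 = 26
26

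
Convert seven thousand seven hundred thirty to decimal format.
Convert seven thousand seven hundred thirty (English words) → 7×1000 + 7×100 + 30 = 7730 (decimal)
7730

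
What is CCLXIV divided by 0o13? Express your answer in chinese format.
Convert CCLXIV (Roman numeral) → 100 + 100 + 50 + 10 + 4 = 264 (decimal)
Convert 0o13 (octal) → 1×8 + 3 = 11 (decimal)
Compute 264 ÷ 11 = 24
Convert 24 (decimal) → 24 = 2×10 + 4 → 二十四 (Chinese numeral)
二十四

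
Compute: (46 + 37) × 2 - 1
Parentheses first: 46 + 37 = 83
Multiply: 83 × 2 = 166
Subtract: 166 - 1 = 165
165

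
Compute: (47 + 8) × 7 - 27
Parentheses first: 47 + 8 = 55
Multiply: 55 × 7 = 385
Subtract: 385 - 27 = 358
358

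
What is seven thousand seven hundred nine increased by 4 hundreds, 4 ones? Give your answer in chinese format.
Convert seven thousand seven hundred nine (English words) → 7×1000 + 7×100 + 9 = 7709 (decimal)
Convert 4 hundreds, 4 ones (place-value notation) → 4×100 + 4 = 404 (decimal)
Compute 7709 + 404 = 8113
Convert 8113 (decimal) → 8113 = 8×1000 + 1×100 + 1×10 + 3 → 八千一百一十三 (Chinese numeral)
八千一百一十三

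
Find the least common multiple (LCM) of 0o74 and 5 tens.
Convert 0o74 (octal) → 7×8 + 4 = 60 (decimal)
Convert 5 tens (place-value notation) → 5×10 = 50 (decimal)
Compute lcm(60, 50) = 300
300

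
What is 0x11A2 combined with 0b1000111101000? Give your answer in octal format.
Convert 0x11A2 (hexadecimal) → 1×4096 + 1×256 + 10×16 + 2 = 4514 (decimal)
Convert 0b1000111101000 (binary) → 4096 + 256 + 128 + 64 + 32 + 8 = 4584 (decimal)
Compute 4514 + 4584 = 9098
Convert 9098 (decimal) → 9098 = 2×4096 + 1×512 + 6×64 + 1×8 + 2 → 0o21612 (octal)
0o21612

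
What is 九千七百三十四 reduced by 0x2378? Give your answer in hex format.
Convert 九千七百三十四 (Chinese numeral) → 9×1000 + 7×100 + 3×10 + 4 = 9734 (decimal)
Convert 0x2378 (hexadecimal) → 2×4096 + 3×256 + 7×16 + 8 = 9080 (decimal)
Compute 9734 - 9080 = 654
Convert 654 (decimal) → 654 = 2×256 + 8×16 + 14 → 0x28E (hexadecimal)
0x28E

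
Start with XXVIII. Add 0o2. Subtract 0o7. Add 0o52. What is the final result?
Convert XXVIII (Roman numeral) → 10 + 10 + 5 + 1 + 1 + 1 = 28 (decimal)
Start: 28
Convert 0o2 (octal) → 2 (decimal)
28 + 2 = 30
Convert 0o7 (octal) → 7 (decimal)
30 - 7 = 23
Convert 0o52 (octal) → 5×8 + 2 = 42 (decimal)
23 + 42 = 65
65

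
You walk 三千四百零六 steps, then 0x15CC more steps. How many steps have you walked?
Convert 三千四百零六 (Chinese numeral) → 3×1000 + 4×100 + 6 = 3406 (decimal)
Convert 0x15CC (hexadecimal) → 1×4096 + 5×256 + 12×16 + 12 = 5580 (decimal)
Compute 3406 + 5580 = 8986
8986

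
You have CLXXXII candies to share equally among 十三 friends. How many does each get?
Convert CLXXXII (Roman numeral) → 100 + 50 + 10 + 10 + 10 + 1 + 1 = 182 (decimal)
Convert 十三 (Chinese numeral) → 1×10 + 3 = 13 (decimal)
Compute 182 ÷ 13 = 14
14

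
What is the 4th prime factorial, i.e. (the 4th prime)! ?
Convert the 4th prime (prime index) → 7 (decimal)
Compute 7! = 5040
5040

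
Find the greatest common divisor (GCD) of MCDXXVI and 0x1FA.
Convert MCDXXVI (Roman numeral) → 1000 + 400 + 10 + 10 + 5 + 1 = 1426 (decimal)
Convert 0x1FA (hexadecimal) → 1×256 + 15×16 + 10 = 506 (decimal)
Compute gcd(1426, 506) = 46
46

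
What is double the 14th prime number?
The 14th prime number = 43
Compute 43 × 2 = 86
86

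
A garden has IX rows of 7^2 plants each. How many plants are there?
Convert 7^2 (power) → 49 (decimal)
Convert IX (Roman numeral) → 9 (decimal)
Compute 49 × 9 = 441
441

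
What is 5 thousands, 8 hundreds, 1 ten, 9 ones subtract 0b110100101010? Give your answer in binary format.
Convert 5 thousands, 8 hundreds, 1 ten, 9 ones (place-value notation) → 5×1000 + 8×100 + 1×10 + 9 = 5819 (decimal)
Convert 0b110100101010 (binary) → 2048 + 1024 + 256 + 32 + 8 + 2 = 3370 (decimal)
Compute 5819 - 3370 = 2449
Convert 2449 (decimal) → 2449 = 2048 + 256 + 128 + 16 + 1 → 0b100110010001 (binary)
0b100110010001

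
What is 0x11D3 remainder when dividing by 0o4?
Convert 0x11D3 (hexadecimal) → 1×4096 + 1×256 + 13×16 + 3 = 4563 (decimal)
Convert 0o4 (octal) → 4 (decimal)
Compute 4563 mod 4 = 3
3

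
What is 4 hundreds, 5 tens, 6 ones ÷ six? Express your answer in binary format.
Convert 4 hundreds, 5 tens, 6 ones (place-value notation) → 4×100 + 5×10 + 6 = 456 (decimal)
Convert six (English words) → 6 (decimal)
Compute 456 ÷ 6 = 76
Convert 76 (decimal) → 76 = 64 + 8 + 4 → 0b1001100 (binary)
0b1001100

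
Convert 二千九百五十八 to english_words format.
Convert 二千九百五十八 (Chinese numeral) → 2×1000 + 9×100 + 5×10 + 8 = 2958 (decimal)
Convert 2958 (decimal) → 2958 = 2×1000 + 9×100 + 58 → two thousand nine hundred fifty-eight (English words)
two thousand nine hundred fifty-eight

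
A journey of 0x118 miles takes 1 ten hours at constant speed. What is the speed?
Convert 0x118 (hexadecimal) → 1×256 + 1×16 + 8 = 280 (decimal)
Convert 1 ten (place-value notation) → 1×10 = 10 (decimal)
Compute 280 ÷ 10 = 28
28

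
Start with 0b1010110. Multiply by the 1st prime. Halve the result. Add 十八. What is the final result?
Convert 0b1010110 (binary) → 64 + 16 + 4 + 2 = 86 (decimal)
Start: 86
Convert the 1st prime (prime index) → 2 (decimal)
86 × 2 = 172
172 ÷ 2 = 86
Convert 十八 (Chinese numeral) → 1×10 + 8 = 18 (decimal)
86 + 18 = 104
104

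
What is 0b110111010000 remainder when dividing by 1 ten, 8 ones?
Convert 0b110111010000 (binary) → 2048 + 1024 + 256 + 128 + 64 + 16 = 3536 (decimal)
Convert 1 ten, 8 ones (place-value notation) → 1×10 + 8 = 18 (decimal)
Compute 3536 mod 18 = 8
8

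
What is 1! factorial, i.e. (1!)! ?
Convert 1! (factorial) → 1 (decimal)
Compute 1! = 1
1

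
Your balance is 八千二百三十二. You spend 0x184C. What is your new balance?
Convert 八千二百三十二 (Chinese numeral) → 8×1000 + 2×100 + 3×10 + 2 = 8232 (decimal)
Convert 0x184C (hexadecimal) → 1×4096 + 8×256 + 4×16 + 12 = 6220 (decimal)
Compute 8232 - 6220 = 2012
2012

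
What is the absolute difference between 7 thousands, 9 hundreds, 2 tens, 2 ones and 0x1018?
Convert 7 thousands, 9 hundreds, 2 tens, 2 ones (place-value notation) → 7×1000 + 9×100 + 2×10 + 2 = 7922 (decimal)
Convert 0x1018 (hexadecimal) → 1×4096 + 1×16 + 8 = 4120 (decimal)
Compute |7922 - 4120| = 3802
3802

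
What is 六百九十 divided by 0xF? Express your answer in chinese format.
Convert 六百九十 (Chinese numeral) → 6×100 + 9×10 = 690 (decimal)
Convert 0xF (hexadecimal) → 15 (decimal)
Compute 690 ÷ 15 = 46
Convert 46 (decimal) → 46 = 4×10 + 6 → 四十六 (Chinese numeral)
四十六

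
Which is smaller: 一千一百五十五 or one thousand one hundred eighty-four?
Convert 一千一百五十五 (Chinese numeral) → 1×1000 + 1×100 + 5×10 + 5 = 1155 (decimal)
Convert one thousand one hundred eighty-four (English words) → 1×1000 + 1×100 + 84 = 1184 (decimal)
Compare 1155 vs 1184: smaller = 1155
1155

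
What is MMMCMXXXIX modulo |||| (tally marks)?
Convert MMMCMXXXIX (Roman numeral) → 1000 + 1000 + 1000 + 900 + 10 + 10 + 10 + 9 = 3939 (decimal)
Convert |||| (tally marks) → 4 (decimal)
Compute 3939 mod 4 = 3
3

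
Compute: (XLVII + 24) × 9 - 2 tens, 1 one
Convert XLVII (Roman numeral) → 40 + 5 + 1 + 1 = 47 (decimal)
Convert 2 tens, 1 one (place-value notation) → 2×10 + 1 = 21 (decimal)
Expression in decimal: (47 + 24) × 9 - 21
Parentheses first: 47 + 24 = 71
Multiply: 71 × 9 = 639
Subtract: 639 - 21 = 618
618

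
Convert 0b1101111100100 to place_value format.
Convert 0b1101111100100 (binary) → 4096 + 2048 + 512 + 256 + 128 + 64 + 32 + 4 = 7140 (decimal)
Convert 7140 (decimal) → 7140 = 7×1000 + 1×100 + 4×10 → 7 thousands, 1 hundred, 4 tens (place-value notation)
7 thousands, 1 hundred, 4 tens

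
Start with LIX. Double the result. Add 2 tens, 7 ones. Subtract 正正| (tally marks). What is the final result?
Convert LIX (Roman numeral) → 50 + 9 = 59 (decimal)
Start: 59
59 × 2 = 118
Convert 2 tens, 7 ones (place-value notation) → 2×10 + 7 = 27 (decimal)
118 + 27 = 145
Convert 正正| (tally marks) → 5 + 5 + 1 = 11 (decimal)
145 - 11 = 134
134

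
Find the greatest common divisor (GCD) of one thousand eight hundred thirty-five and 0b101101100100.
Convert one thousand eight hundred thirty-five (English words) → 1×1000 + 8×100 + 35 = 1835 (decimal)
Convert 0b101101100100 (binary) → 2048 + 512 + 256 + 64 + 32 + 4 = 2916 (decimal)
Compute gcd(1835, 2916) = 1
1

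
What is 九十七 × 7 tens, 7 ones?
Convert 九十七 (Chinese numeral) → 9×10 + 7 = 97 (decimal)
Convert 7 tens, 7 ones (place-value notation) → 7×10 + 7 = 77 (decimal)
Compute 97 × 77 = 7469
7469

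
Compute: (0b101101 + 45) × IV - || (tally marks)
Convert 0b101101 (binary) → 32 + 8 + 4 + 1 = 45 (decimal)
Convert IV (Roman numeral) → 4 (decimal)
Convert || (tally marks) → 2 (decimal)
Expression in decimal: (45 + 45) × 4 - 2
Parentheses first: 45 + 45 = 90
Multiply: 90 × 4 = 360
Subtract: 360 - 2 = 358
358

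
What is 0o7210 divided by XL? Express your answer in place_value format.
Convert 0o7210 (octal) → 7×512 + 2×64 + 1×8 = 3720 (decimal)
Convert XL (Roman numeral) → 40 (decimal)
Compute 3720 ÷ 40 = 93
Convert 93 (decimal) → 93 = 9×10 + 3 → 9 tens, 3 ones (place-value notation)
9 tens, 3 ones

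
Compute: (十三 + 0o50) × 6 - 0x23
Convert 十三 (Chinese numeral) → 1×10 + 3 = 13 (decimal)
Convert 0o50 (octal) → 5×8 = 40 (decimal)
Convert 0x23 (hexadecimal) → 2×16 + 3 = 35 (decimal)
Expression in decimal: (13 + 40) × 6 - 35
Parentheses first: 13 + 40 = 53
Multiply: 53 × 6 = 318
Subtract: 318 - 35 = 283
283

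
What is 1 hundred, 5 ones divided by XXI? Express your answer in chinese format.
Convert 1 hundred, 5 ones (place-value notation) → 1×100 + 5 = 105 (decimal)
Convert XXI (Roman numeral) → 10 + 10 + 1 = 21 (decimal)
Compute 105 ÷ 21 = 5
Convert 5 (decimal) → 五 (Chinese numeral)
五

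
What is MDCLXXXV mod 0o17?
Convert MDCLXXXV (Roman numeral) → 1000 + 500 + 100 + 50 + 10 + 10 + 10 + 5 = 1685 (decimal)
Convert 0o17 (octal) → 1×8 + 7 = 15 (decimal)
Compute 1685 mod 15 = 5
5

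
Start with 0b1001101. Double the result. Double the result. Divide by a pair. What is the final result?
Convert 0b1001101 (binary) → 64 + 8 + 4 + 1 = 77 (decimal)
Start: 77
77 × 2 = 154
154 × 2 = 308
Convert a pair (colloquial) → 2 (decimal)
308 ÷ 2 = 154
154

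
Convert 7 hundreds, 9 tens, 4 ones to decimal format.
Convert 7 hundreds, 9 tens, 4 ones (place-value notation) → 7×100 + 9×10 + 4 = 794 (decimal)
794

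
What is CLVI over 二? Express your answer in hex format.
Convert CLVI (Roman numeral) → 100 + 50 + 5 + 1 = 156 (decimal)
Convert 二 (Chinese numeral) → 2 (decimal)
Compute 156 ÷ 2 = 78
Convert 78 (decimal) → 78 = 4×16 + 14 → 0x4E (hexadecimal)
0x4E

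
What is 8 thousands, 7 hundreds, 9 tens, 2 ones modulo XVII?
Convert 8 thousands, 7 hundreds, 9 tens, 2 ones (place-value notation) → 8×1000 + 7×100 + 9×10 + 2 = 8792 (decimal)
Convert XVII (Roman numeral) → 10 + 5 + 1 + 1 = 17 (decimal)
Compute 8792 mod 17 = 3
3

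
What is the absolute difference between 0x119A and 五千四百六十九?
Convert 0x119A (hexadecimal) → 1×4096 + 1×256 + 9×16 + 10 = 4506 (decimal)
Convert 五千四百六十九 (Chinese numeral) → 5×1000 + 4×100 + 6×10 + 9 = 5469 (decimal)
Compute |4506 - 5469| = 963
963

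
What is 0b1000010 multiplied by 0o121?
Convert 0b1000010 (binary) → 64 + 2 = 66 (decimal)
Convert 0o121 (octal) → 1×64 + 2×8 + 1 = 81 (decimal)
Compute 66 × 81 = 5346
5346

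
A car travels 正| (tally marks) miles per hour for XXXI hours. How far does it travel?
Convert 正| (tally marks) → 5 + 1 = 6 (decimal)
Convert XXXI (Roman numeral) → 10 + 10 + 10 + 1 = 31 (decimal)
Compute 6 × 31 = 186
186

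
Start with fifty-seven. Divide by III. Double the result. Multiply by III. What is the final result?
Convert fifty-seven (English words) → 57 (decimal)
Start: 57
Convert III (Roman numeral) → 1 + 1 + 1 = 3 (decimal)
57 ÷ 3 = 19
19 × 2 = 38
Convert III (Roman numeral) → 1 + 1 + 1 = 3 (decimal)
38 × 3 = 114
114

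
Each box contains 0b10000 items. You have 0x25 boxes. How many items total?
Convert 0b10000 (binary) → 16 (decimal)
Convert 0x25 (hexadecimal) → 2×16 + 5 = 37 (decimal)
Compute 16 × 37 = 592
592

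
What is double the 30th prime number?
The 30th prime number = 113
Compute 113 × 2 = 226
226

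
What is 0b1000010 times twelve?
Convert 0b1000010 (binary) → 64 + 2 = 66 (decimal)
Convert twelve (English words) → 12 (decimal)
Compute 66 × 12 = 792
792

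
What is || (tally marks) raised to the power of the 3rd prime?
Convert || (tally marks) → 2 (decimal)
Convert the 3rd prime (prime index) → 5 (decimal)
Compute 2 ^ 5 = 32
32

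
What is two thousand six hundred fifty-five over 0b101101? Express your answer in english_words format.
Convert two thousand six hundred fifty-five (English words) → 2×1000 + 6×100 + 55 = 2655 (decimal)
Convert 0b101101 (binary) → 32 + 8 + 4 + 1 = 45 (decimal)
Compute 2655 ÷ 45 = 59
Convert 59 (decimal) → fifty-nine (English words)
fifty-nine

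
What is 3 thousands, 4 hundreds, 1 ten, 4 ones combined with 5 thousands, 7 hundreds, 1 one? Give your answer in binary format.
Convert 3 thousands, 4 hundreds, 1 ten, 4 ones (place-value notation) → 3×1000 + 4×100 + 1×10 + 4 = 3414 (decimal)
Convert 5 thousands, 7 hundreds, 1 one (place-value notation) → 5×1000 + 7×100 + 1 = 5701 (decimal)
Compute 3414 + 5701 = 9115
Convert 9115 (decimal) → 9115 = 8192 + 512 + 256 + 128 + 16 + 8 + 2 + 1 → 0b10001110011011 (binary)
0b10001110011011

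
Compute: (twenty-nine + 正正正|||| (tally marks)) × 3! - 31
Convert twenty-nine (English words) → 29 (decimal)
Convert 正正正|||| (tally marks) → 5 + 5 + 5 + 4 = 19 (decimal)
Convert 3! (factorial) → 6 (decimal)
Expression in decimal: (29 + 19) × 6 - 31
Parentheses first: 29 + 19 = 48
Multiply: 48 × 6 = 288
Subtract: 288 - 31 = 257
257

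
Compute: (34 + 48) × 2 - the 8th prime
Convert the 8th prime (prime index) → 19 (decimal)
Expression in decimal: (34 + 48) × 2 - 19
Parentheses first: 34 + 48 = 82
Multiply: 82 × 2 = 164
Subtract: 164 - 19 = 145
145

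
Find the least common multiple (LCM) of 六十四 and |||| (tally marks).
Convert 六十四 (Chinese numeral) → 6×10 + 4 = 64 (decimal)
Convert |||| (tally marks) → 4 (decimal)
Compute lcm(64, 4) = 64
64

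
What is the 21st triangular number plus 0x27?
The 21st triangular number = 21×22/2 = 231
Convert 0x27 (hexadecimal) → 2×16 + 7 = 39 (decimal)
Compute 231 + 39 = 270
270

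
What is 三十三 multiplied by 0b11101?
Convert 三十三 (Chinese numeral) → 3×10 + 3 = 33 (decimal)
Convert 0b11101 (binary) → 16 + 8 + 4 + 1 = 29 (decimal)
Compute 33 × 29 = 957
957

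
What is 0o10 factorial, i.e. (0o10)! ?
Convert 0o10 (octal) → 1×8 = 8 (decimal)
Compute 8! = 40320
40320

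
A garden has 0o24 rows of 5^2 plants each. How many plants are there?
Convert 5^2 (power) → 25 (decimal)
Convert 0o24 (octal) → 2×8 + 4 = 20 (decimal)
Compute 25 × 20 = 500
500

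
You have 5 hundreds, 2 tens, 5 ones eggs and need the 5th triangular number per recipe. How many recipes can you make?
Convert 5 hundreds, 2 tens, 5 ones (place-value notation) → 5×100 + 2×10 + 5 = 525 (decimal)
Convert the 5th triangular number (triangular index) → 5×6/2 = 15 (decimal)
Compute 525 ÷ 15 = 35
35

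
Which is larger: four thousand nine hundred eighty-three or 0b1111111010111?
Convert four thousand nine hundred eighty-three (English words) → 4×1000 + 9×100 + 83 = 4983 (decimal)
Convert 0b1111111010111 (binary) → 4096 + 2048 + 1024 + 512 + 256 + 128 + 64 + 16 + 4 + 2 + 1 = 8151 (decimal)
Compare 4983 vs 8151: larger = 8151
8151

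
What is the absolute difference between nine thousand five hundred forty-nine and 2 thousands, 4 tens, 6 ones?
Convert nine thousand five hundred forty-nine (English words) → 9×1000 + 5×100 + 49 = 9549 (decimal)
Convert 2 thousands, 4 tens, 6 ones (place-value notation) → 2×1000 + 4×10 + 6 = 2046 (decimal)
Compute |9549 - 2046| = 7503
7503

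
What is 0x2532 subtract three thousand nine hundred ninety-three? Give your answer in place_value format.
Convert 0x2532 (hexadecimal) → 2×4096 + 5×256 + 3×16 + 2 = 9522 (decimal)
Convert three thousand nine hundred ninety-three (English words) → 3×1000 + 9×100 + 93 = 3993 (decimal)
Compute 9522 - 3993 = 5529
Convert 5529 (decimal) → 5529 = 5×1000 + 5×100 + 2×10 + 9 → 5 thousands, 5 hundreds, 2 tens, 9 ones (place-value notation)
5 thousands, 5 hundreds, 2 tens, 9 ones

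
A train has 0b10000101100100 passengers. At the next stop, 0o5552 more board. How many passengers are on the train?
Convert 0b10000101100100 (binary) → 8192 + 256 + 64 + 32 + 4 = 8548 (decimal)
Convert 0o5552 (octal) → 5×512 + 5×64 + 5×8 + 2 = 2922 (decimal)
Compute 8548 + 2922 = 11470
11470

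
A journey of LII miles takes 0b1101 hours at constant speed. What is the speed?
Convert LII (Roman numeral) → 50 + 1 + 1 = 52 (decimal)
Convert 0b1101 (binary) → 8 + 4 + 1 = 13 (decimal)
Compute 52 ÷ 13 = 4
4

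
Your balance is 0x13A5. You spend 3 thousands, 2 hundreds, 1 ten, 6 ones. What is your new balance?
Convert 0x13A5 (hexadecimal) → 1×4096 + 3×256 + 10×16 + 5 = 5029 (decimal)
Convert 3 thousands, 2 hundreds, 1 ten, 6 ones (place-value notation) → 3×1000 + 2×100 + 1×10 + 6 = 3216 (decimal)
Compute 5029 - 3216 = 1813
1813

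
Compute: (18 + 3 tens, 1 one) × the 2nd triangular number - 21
Convert 3 tens, 1 one (place-value notation) → 3×10 + 1 = 31 (decimal)
Convert the 2nd triangular number (triangular index) → 2×3/2 = 3 (decimal)
Expression in decimal: (18 + 31) × 3 - 21
Parentheses first: 18 + 31 = 49
Multiply: 49 × 3 = 147
Subtract: 147 - 21 = 126
126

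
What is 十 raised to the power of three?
Convert 十 (Chinese numeral) → 1×10 = 10 (decimal)
Convert three (English words) → 3 (decimal)
Compute 10 ^ 3 = 1000
1000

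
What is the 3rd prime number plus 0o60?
The 3rd prime number = 5
Convert 0o60 (octal) → 6×8 = 48 (decimal)
Compute 5 + 48 = 53
53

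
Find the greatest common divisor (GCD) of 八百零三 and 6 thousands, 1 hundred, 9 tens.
Convert 八百零三 (Chinese numeral) → 8×100 + 3 = 803 (decimal)
Convert 6 thousands, 1 hundred, 9 tens (place-value notation) → 6×1000 + 1×100 + 9×10 = 6190 (decimal)
Compute gcd(803, 6190) = 1
1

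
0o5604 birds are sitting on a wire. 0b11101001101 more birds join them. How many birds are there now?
Convert 0o5604 (octal) → 5×512 + 6×64 + 4 = 2948 (decimal)
Convert 0b11101001101 (binary) → 1024 + 512 + 256 + 64 + 8 + 4 + 1 = 1869 (decimal)
Compute 2948 + 1869 = 4817
4817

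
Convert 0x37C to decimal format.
Convert 0x37C (hexadecimal) → 3×256 + 7×16 + 12 = 892 (decimal)
892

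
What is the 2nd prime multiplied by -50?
Convert the 2nd prime (prime index) → 3 (decimal)
Compute 3 × -50 = -150
-150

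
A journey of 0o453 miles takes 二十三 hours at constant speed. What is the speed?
Convert 0o453 (octal) → 4×64 + 5×8 + 3 = 299 (decimal)
Convert 二十三 (Chinese numeral) → 2×10 + 3 = 23 (decimal)
Compute 299 ÷ 23 = 13
13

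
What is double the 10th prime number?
The 10th prime number = 29
Compute 29 × 2 = 58
58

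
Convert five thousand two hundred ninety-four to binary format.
Convert five thousand two hundred ninety-four (English words) → 5×1000 + 2×100 + 94 = 5294 (decimal)
Convert 5294 (decimal) → 5294 = 4096 + 1024 + 128 + 32 + 8 + 4 + 2 → 0b1010010101110 (binary)
0b1010010101110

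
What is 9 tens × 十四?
Convert 9 tens (place-value notation) → 9×10 = 90 (decimal)
Convert 十四 (Chinese numeral) → 1×10 + 4 = 14 (decimal)
Compute 90 × 14 = 1260
1260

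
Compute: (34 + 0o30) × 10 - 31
Convert 0o30 (octal) → 3×8 = 24 (decimal)
Expression in decimal: (34 + 24) × 10 - 31
Parentheses first: 34 + 24 = 58
Multiply: 58 × 10 = 580
Subtract: 580 - 31 = 549
549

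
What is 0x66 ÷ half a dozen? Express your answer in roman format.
Convert 0x66 (hexadecimal) → 6×16 + 6 = 102 (decimal)
Convert half a dozen (colloquial) → 6 (decimal)
Compute 102 ÷ 6 = 17
Convert 17 (decimal) → 17 = 10 + 5 + 1 + 1 → XVII (Roman numeral)
XVII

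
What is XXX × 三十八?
Convert XXX (Roman numeral) → 10 + 10 + 10 = 30 (decimal)
Convert 三十八 (Chinese numeral) → 3×10 + 8 = 38 (decimal)
Compute 30 × 38 = 1140
1140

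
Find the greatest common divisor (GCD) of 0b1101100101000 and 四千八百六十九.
Convert 0b1101100101000 (binary) → 4096 + 2048 + 512 + 256 + 32 + 8 = 6952 (decimal)
Convert 四千八百六十九 (Chinese numeral) → 4×1000 + 8×100 + 6×10 + 9 = 4869 (decimal)
Compute gcd(6952, 4869) = 1
1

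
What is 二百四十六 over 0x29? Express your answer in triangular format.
Convert 二百四十六 (Chinese numeral) → 2×100 + 4×10 + 6 = 246 (decimal)
Convert 0x29 (hexadecimal) → 2×16 + 9 = 41 (decimal)
Compute 246 ÷ 41 = 6
Convert 6 (decimal) → 6 = 3×4/2 → the 3rd triangular number (triangular index)
the 3rd triangular number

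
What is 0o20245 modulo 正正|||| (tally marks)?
Convert 0o20245 (octal) → 2×4096 + 2×64 + 4×8 + 5 = 8357 (decimal)
Convert 正正|||| (tally marks) → 5 + 5 + 4 = 14 (decimal)
Compute 8357 mod 14 = 13
13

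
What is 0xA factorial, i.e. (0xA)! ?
Convert 0xA (hexadecimal) → 10 (decimal)
Compute 10! = 3628800
3628800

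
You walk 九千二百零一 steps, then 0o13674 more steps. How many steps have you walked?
Convert 九千二百零一 (Chinese numeral) → 9×1000 + 2×100 + 1 = 9201 (decimal)
Convert 0o13674 (octal) → 1×4096 + 3×512 + 6×64 + 7×8 + 4 = 6076 (decimal)
Compute 9201 + 6076 = 15277
15277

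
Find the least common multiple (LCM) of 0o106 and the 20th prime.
Convert 0o106 (octal) → 1×64 + 6 = 70 (decimal)
Convert the 20th prime (prime index) → 71 (decimal)
Compute lcm(70, 71) = 4970
4970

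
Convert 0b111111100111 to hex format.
Convert 0b111111100111 (binary) → 2048 + 1024 + 512 + 256 + 128 + 64 + 32 + 4 + 2 + 1 = 4071 (decimal)
Convert 4071 (decimal) → 4071 = 15×256 + 14×16 + 7 → 0xFE7 (hexadecimal)
0xFE7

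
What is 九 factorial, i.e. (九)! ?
Convert 九 (Chinese numeral) → 9 (decimal)
Compute 9! = 362880
362880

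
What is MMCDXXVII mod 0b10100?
Convert MMCDXXVII (Roman numeral) → 1000 + 1000 + 400 + 10 + 10 + 5 + 1 + 1 = 2427 (decimal)
Convert 0b10100 (binary) → 16 + 4 = 20 (decimal)
Compute 2427 mod 20 = 7
7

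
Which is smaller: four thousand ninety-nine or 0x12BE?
Convert four thousand ninety-nine (English words) → 4×1000 + 99 = 4099 (decimal)
Convert 0x12BE (hexadecimal) → 1×4096 + 2×256 + 11×16 + 14 = 4798 (decimal)
Compare 4099 vs 4798: smaller = 4099
4099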